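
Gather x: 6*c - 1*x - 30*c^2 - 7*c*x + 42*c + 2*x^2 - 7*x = -30*c^2 + 48*c + 2*x^2 + x*(-7*c - 8)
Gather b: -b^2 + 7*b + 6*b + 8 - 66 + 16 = -b^2 + 13*b - 42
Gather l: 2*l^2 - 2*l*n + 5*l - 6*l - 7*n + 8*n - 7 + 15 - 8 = 2*l^2 + l*(-2*n - 1) + n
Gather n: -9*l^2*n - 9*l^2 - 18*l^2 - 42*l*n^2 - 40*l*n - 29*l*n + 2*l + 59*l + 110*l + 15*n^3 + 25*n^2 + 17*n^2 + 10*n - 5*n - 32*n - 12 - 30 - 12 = -27*l^2 + 171*l + 15*n^3 + n^2*(42 - 42*l) + n*(-9*l^2 - 69*l - 27) - 54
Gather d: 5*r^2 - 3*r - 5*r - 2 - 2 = 5*r^2 - 8*r - 4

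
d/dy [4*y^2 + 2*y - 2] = 8*y + 2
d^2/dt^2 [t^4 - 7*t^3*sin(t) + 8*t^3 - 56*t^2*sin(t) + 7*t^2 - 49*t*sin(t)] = 7*t^3*sin(t) + 56*t^2*sin(t) - 42*t^2*cos(t) + 12*t^2 + 7*t*sin(t) - 224*t*cos(t) + 48*t - 112*sin(t) - 98*cos(t) + 14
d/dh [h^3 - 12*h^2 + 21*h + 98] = 3*h^2 - 24*h + 21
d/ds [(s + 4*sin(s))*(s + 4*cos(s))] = 4*sqrt(2)*s*cos(s + pi/4) + 2*s + 4*sqrt(2)*sin(s + pi/4) + 16*cos(2*s)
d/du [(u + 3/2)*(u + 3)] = 2*u + 9/2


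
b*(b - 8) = b^2 - 8*b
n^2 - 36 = (n - 6)*(n + 6)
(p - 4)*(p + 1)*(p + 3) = p^3 - 13*p - 12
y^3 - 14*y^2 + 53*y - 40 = (y - 8)*(y - 5)*(y - 1)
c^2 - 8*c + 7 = (c - 7)*(c - 1)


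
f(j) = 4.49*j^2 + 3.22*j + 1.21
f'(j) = 8.98*j + 3.22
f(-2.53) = 21.80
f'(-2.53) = -19.50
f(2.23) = 30.72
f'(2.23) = 23.25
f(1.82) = 21.94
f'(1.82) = 19.56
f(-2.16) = 15.20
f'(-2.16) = -16.18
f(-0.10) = 0.93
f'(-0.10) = 2.32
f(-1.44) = 5.88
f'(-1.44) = -9.71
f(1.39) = 14.36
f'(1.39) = 15.70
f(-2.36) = 18.62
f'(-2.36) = -17.97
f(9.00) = 393.88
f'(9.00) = 84.04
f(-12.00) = 609.13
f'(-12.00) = -104.54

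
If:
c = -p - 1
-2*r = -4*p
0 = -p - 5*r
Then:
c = -1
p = 0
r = 0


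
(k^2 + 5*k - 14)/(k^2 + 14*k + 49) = (k - 2)/(k + 7)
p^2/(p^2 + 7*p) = p/(p + 7)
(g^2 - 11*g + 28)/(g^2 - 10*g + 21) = (g - 4)/(g - 3)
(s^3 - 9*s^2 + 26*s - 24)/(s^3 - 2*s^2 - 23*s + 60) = (s - 2)/(s + 5)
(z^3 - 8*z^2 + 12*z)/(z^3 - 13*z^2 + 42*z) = (z - 2)/(z - 7)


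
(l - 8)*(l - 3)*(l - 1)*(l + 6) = l^4 - 6*l^3 - 37*l^2 + 186*l - 144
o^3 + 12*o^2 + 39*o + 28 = (o + 1)*(o + 4)*(o + 7)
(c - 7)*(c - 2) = c^2 - 9*c + 14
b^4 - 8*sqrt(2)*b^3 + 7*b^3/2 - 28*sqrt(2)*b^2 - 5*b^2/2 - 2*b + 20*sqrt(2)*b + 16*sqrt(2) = (b - 1)*(b + 1/2)*(b + 4)*(b - 8*sqrt(2))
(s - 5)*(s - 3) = s^2 - 8*s + 15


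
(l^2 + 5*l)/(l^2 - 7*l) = (l + 5)/(l - 7)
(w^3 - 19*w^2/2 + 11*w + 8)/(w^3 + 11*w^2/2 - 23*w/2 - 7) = (w - 8)/(w + 7)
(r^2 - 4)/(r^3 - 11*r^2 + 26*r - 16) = (r + 2)/(r^2 - 9*r + 8)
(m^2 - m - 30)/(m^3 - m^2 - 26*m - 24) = (m + 5)/(m^2 + 5*m + 4)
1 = 1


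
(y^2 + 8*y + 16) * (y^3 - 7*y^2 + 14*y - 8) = y^5 + y^4 - 26*y^3 - 8*y^2 + 160*y - 128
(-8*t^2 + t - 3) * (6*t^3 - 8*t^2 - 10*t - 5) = -48*t^5 + 70*t^4 + 54*t^3 + 54*t^2 + 25*t + 15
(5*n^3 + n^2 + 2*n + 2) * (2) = 10*n^3 + 2*n^2 + 4*n + 4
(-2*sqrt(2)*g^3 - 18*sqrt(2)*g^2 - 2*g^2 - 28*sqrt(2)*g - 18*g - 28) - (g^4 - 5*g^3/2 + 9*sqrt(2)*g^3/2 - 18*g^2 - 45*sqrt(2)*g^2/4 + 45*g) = -g^4 - 13*sqrt(2)*g^3/2 + 5*g^3/2 - 27*sqrt(2)*g^2/4 + 16*g^2 - 63*g - 28*sqrt(2)*g - 28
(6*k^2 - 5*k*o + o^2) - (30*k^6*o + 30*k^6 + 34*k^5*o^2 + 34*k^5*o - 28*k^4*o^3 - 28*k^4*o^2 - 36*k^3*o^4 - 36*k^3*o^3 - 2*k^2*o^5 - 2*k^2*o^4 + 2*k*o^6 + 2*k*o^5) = -30*k^6*o - 30*k^6 - 34*k^5*o^2 - 34*k^5*o + 28*k^4*o^3 + 28*k^4*o^2 + 36*k^3*o^4 + 36*k^3*o^3 + 2*k^2*o^5 + 2*k^2*o^4 + 6*k^2 - 2*k*o^6 - 2*k*o^5 - 5*k*o + o^2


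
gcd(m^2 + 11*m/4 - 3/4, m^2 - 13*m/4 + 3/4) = m - 1/4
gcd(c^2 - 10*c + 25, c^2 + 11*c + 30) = 1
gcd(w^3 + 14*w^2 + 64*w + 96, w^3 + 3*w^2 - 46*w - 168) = w^2 + 10*w + 24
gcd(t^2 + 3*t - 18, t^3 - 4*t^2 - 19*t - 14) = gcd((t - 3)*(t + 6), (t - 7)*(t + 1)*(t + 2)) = 1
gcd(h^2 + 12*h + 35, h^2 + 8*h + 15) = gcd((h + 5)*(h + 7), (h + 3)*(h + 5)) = h + 5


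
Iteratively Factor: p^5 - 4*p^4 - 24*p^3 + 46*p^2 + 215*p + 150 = (p + 2)*(p^4 - 6*p^3 - 12*p^2 + 70*p + 75) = (p + 1)*(p + 2)*(p^3 - 7*p^2 - 5*p + 75) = (p - 5)*(p + 1)*(p + 2)*(p^2 - 2*p - 15) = (p - 5)^2*(p + 1)*(p + 2)*(p + 3)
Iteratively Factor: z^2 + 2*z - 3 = (z - 1)*(z + 3)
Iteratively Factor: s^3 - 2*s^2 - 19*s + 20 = (s - 5)*(s^2 + 3*s - 4) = (s - 5)*(s - 1)*(s + 4)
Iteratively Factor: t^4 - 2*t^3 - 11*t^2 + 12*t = (t - 4)*(t^3 + 2*t^2 - 3*t) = t*(t - 4)*(t^2 + 2*t - 3) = t*(t - 4)*(t - 1)*(t + 3)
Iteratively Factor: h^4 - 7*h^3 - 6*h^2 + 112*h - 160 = (h - 5)*(h^3 - 2*h^2 - 16*h + 32) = (h - 5)*(h - 4)*(h^2 + 2*h - 8) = (h - 5)*(h - 4)*(h - 2)*(h + 4)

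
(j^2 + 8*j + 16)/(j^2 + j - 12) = (j + 4)/(j - 3)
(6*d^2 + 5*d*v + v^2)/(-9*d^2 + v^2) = (2*d + v)/(-3*d + v)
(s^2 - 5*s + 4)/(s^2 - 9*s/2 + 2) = 2*(s - 1)/(2*s - 1)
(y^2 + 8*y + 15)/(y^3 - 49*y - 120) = 1/(y - 8)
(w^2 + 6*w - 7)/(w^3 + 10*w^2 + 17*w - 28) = 1/(w + 4)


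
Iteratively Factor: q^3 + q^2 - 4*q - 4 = (q - 2)*(q^2 + 3*q + 2) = (q - 2)*(q + 1)*(q + 2)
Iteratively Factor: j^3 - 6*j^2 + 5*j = (j - 5)*(j^2 - j) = (j - 5)*(j - 1)*(j)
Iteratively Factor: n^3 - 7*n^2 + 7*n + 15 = (n - 3)*(n^2 - 4*n - 5) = (n - 3)*(n + 1)*(n - 5)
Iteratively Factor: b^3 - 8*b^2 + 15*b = (b)*(b^2 - 8*b + 15) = b*(b - 3)*(b - 5)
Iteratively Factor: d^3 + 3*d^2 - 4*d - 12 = (d - 2)*(d^2 + 5*d + 6) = (d - 2)*(d + 3)*(d + 2)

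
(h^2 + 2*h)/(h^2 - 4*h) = (h + 2)/(h - 4)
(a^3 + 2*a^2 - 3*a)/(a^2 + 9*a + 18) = a*(a - 1)/(a + 6)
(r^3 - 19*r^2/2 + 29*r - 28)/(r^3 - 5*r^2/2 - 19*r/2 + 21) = (r - 4)/(r + 3)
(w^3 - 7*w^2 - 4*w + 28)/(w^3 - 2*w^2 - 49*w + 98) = (w + 2)/(w + 7)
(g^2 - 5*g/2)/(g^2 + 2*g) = (g - 5/2)/(g + 2)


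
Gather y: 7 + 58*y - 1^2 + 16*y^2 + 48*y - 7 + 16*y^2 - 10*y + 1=32*y^2 + 96*y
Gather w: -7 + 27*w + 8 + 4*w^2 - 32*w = 4*w^2 - 5*w + 1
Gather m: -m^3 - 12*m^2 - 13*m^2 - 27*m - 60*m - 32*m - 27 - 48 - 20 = -m^3 - 25*m^2 - 119*m - 95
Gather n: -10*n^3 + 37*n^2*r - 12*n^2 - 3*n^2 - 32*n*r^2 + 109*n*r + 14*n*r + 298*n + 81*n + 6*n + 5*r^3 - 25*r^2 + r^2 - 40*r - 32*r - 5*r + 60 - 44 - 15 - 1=-10*n^3 + n^2*(37*r - 15) + n*(-32*r^2 + 123*r + 385) + 5*r^3 - 24*r^2 - 77*r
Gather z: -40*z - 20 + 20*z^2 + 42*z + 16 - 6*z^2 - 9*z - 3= 14*z^2 - 7*z - 7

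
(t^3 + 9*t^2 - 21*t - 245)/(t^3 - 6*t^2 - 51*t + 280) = (t + 7)/(t - 8)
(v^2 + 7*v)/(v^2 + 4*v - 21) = v/(v - 3)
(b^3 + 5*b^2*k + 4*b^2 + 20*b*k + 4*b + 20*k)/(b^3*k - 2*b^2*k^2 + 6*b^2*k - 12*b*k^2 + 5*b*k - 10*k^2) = (b^3 + 5*b^2*k + 4*b^2 + 20*b*k + 4*b + 20*k)/(k*(b^3 - 2*b^2*k + 6*b^2 - 12*b*k + 5*b - 10*k))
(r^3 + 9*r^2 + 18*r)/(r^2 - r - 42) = r*(r + 3)/(r - 7)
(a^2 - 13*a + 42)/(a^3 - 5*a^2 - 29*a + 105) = (a - 6)/(a^2 + 2*a - 15)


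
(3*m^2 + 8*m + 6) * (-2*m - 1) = -6*m^3 - 19*m^2 - 20*m - 6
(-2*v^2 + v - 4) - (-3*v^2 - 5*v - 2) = v^2 + 6*v - 2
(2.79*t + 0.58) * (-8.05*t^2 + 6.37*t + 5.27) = -22.4595*t^3 + 13.1033*t^2 + 18.3979*t + 3.0566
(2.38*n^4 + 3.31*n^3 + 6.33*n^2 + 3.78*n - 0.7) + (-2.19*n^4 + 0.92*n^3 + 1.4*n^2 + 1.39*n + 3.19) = 0.19*n^4 + 4.23*n^3 + 7.73*n^2 + 5.17*n + 2.49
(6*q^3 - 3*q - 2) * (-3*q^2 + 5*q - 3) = -18*q^5 + 30*q^4 - 9*q^3 - 9*q^2 - q + 6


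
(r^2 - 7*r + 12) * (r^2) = r^4 - 7*r^3 + 12*r^2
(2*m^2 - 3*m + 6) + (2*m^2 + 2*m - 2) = 4*m^2 - m + 4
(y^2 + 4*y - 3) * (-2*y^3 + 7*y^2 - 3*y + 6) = -2*y^5 - y^4 + 31*y^3 - 27*y^2 + 33*y - 18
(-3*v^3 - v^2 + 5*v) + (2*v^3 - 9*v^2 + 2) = -v^3 - 10*v^2 + 5*v + 2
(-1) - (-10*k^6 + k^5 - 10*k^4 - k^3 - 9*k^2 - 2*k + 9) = 10*k^6 - k^5 + 10*k^4 + k^3 + 9*k^2 + 2*k - 10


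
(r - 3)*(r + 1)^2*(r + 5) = r^4 + 4*r^3 - 10*r^2 - 28*r - 15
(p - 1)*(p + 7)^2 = p^3 + 13*p^2 + 35*p - 49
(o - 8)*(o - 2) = o^2 - 10*o + 16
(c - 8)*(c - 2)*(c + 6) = c^3 - 4*c^2 - 44*c + 96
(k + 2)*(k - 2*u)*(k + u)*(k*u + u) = k^4*u - k^3*u^2 + 3*k^3*u - 2*k^2*u^3 - 3*k^2*u^2 + 2*k^2*u - 6*k*u^3 - 2*k*u^2 - 4*u^3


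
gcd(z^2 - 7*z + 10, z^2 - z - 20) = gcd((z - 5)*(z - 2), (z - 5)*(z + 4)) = z - 5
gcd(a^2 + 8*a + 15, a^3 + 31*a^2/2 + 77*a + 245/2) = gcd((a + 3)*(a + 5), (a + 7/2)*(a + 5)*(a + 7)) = a + 5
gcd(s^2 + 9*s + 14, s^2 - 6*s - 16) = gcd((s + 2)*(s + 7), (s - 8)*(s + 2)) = s + 2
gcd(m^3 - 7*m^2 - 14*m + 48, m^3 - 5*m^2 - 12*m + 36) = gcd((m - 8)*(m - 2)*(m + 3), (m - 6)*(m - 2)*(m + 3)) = m^2 + m - 6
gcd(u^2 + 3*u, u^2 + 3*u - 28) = 1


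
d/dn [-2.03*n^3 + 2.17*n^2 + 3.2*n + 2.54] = -6.09*n^2 + 4.34*n + 3.2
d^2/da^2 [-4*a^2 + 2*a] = -8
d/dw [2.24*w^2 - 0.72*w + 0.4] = 4.48*w - 0.72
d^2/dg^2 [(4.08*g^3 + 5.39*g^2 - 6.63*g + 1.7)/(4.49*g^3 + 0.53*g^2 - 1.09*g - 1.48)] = (197.907526*g^6 - 682.16121*g^5 + 800.22576*g^4 + 519.877338*g^3 - 510.88812*g^2 + 84.30606*g + 51.710044)/(90.518849*g^9 + 32.054559*g^8 - 62.139804*g^7 - 104.925205*g^6 - 6.046572*g^5 + 44.101491*g^4 + 33.339635*g^3 - 1.792428*g^2 - 7.162608*g - 3.241792)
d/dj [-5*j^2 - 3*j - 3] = -10*j - 3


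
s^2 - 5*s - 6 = (s - 6)*(s + 1)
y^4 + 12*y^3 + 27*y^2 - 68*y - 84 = (y - 2)*(y + 1)*(y + 6)*(y + 7)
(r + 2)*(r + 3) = r^2 + 5*r + 6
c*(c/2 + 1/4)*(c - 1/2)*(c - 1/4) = c^4/2 - c^3/8 - c^2/8 + c/32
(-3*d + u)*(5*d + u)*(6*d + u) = -90*d^3 - 3*d^2*u + 8*d*u^2 + u^3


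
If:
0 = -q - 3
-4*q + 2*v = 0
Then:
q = -3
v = -6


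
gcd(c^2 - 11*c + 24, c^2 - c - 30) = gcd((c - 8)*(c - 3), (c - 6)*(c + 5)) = 1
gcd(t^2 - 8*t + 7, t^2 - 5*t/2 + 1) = 1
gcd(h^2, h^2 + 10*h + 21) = 1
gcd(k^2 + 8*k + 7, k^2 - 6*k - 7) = k + 1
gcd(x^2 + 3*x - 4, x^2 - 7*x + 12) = 1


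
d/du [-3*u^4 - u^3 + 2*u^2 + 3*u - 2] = -12*u^3 - 3*u^2 + 4*u + 3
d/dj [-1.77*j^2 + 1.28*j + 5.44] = 1.28 - 3.54*j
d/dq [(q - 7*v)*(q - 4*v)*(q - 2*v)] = 3*q^2 - 26*q*v + 50*v^2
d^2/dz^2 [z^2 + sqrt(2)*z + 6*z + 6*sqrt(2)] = 2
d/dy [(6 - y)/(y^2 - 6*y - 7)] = (-y^2 + 6*y + 2*(y - 6)*(y - 3) + 7)/(-y^2 + 6*y + 7)^2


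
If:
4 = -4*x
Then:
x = -1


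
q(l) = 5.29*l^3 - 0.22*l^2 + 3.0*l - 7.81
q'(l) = 15.87*l^2 - 0.44*l + 3.0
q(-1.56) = -33.11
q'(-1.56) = 42.31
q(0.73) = -3.68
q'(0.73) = 11.14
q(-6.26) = -1332.92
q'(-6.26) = 627.66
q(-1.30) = -23.70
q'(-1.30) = 30.39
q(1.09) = 2.05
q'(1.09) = 21.38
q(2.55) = 86.12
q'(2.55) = 105.07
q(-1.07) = -17.75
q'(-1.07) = 21.64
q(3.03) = 146.42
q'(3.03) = 147.37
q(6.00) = 1144.91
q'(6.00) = 571.68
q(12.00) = 9137.63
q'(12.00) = 2283.00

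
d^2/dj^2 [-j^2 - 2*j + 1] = -2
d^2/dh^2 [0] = 0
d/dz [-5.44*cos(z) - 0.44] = 5.44*sin(z)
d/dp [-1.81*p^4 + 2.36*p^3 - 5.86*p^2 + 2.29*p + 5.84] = -7.24*p^3 + 7.08*p^2 - 11.72*p + 2.29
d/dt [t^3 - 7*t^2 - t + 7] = 3*t^2 - 14*t - 1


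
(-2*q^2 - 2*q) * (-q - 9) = 2*q^3 + 20*q^2 + 18*q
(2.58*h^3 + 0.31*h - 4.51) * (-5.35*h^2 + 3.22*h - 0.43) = -13.803*h^5 + 8.3076*h^4 - 2.7679*h^3 + 25.1267*h^2 - 14.6555*h + 1.9393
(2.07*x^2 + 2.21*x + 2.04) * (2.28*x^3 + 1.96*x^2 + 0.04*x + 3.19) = 4.7196*x^5 + 9.096*x^4 + 9.0656*x^3 + 10.6901*x^2 + 7.1315*x + 6.5076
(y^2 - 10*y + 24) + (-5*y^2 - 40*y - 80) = -4*y^2 - 50*y - 56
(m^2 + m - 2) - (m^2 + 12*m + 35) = -11*m - 37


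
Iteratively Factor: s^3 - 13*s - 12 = (s + 1)*(s^2 - s - 12) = (s - 4)*(s + 1)*(s + 3)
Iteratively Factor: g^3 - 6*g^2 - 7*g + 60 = (g - 5)*(g^2 - g - 12) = (g - 5)*(g - 4)*(g + 3)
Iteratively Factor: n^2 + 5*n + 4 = (n + 1)*(n + 4)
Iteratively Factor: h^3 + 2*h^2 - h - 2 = (h - 1)*(h^2 + 3*h + 2) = (h - 1)*(h + 1)*(h + 2)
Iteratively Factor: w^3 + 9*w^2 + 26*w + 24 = (w + 2)*(w^2 + 7*w + 12) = (w + 2)*(w + 4)*(w + 3)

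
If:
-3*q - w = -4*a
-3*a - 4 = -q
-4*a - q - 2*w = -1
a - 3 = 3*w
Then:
No Solution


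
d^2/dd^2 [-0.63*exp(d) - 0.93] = -0.63*exp(d)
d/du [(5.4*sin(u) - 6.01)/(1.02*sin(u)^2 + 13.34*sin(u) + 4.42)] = (-5.508*sin(u)^2 + 12.2604*sin(u) + 104.0414)*cos(u)/(1.0404*sin(u)^4 + 27.2136*sin(u)^3 + 186.9724*sin(u)^2 + 117.9256*sin(u) + 19.5364)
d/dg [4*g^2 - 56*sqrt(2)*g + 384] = 8*g - 56*sqrt(2)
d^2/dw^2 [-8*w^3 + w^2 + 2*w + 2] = 2 - 48*w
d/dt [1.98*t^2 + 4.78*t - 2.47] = 3.96*t + 4.78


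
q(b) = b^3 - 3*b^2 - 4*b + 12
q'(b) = 3*b^2 - 6*b - 4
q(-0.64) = 13.07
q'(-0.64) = 1.07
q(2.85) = -0.62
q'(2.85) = 3.27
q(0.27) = 10.72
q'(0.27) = -5.40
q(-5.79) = -259.52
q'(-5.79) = 131.31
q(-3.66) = -62.57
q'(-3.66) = 58.15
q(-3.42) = -49.41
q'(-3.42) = 51.61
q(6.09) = 102.24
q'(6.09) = 70.72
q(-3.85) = -74.13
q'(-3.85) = 63.57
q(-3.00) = -30.00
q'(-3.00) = 41.00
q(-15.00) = -3978.00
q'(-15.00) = 761.00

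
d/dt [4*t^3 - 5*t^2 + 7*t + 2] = 12*t^2 - 10*t + 7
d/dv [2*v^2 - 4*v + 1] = 4*v - 4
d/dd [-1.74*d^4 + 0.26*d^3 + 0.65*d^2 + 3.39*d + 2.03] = -6.96*d^3 + 0.78*d^2 + 1.3*d + 3.39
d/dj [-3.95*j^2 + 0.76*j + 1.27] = 0.76 - 7.9*j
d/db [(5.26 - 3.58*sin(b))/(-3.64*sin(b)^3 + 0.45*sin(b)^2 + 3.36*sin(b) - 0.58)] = (-26.0624*sin(b)^3 + 59.0502*sin(b)^2 - 4.734*sin(b) - 15.5972)*cos(b)/(13.2496*sin(b)^6 - 3.276*sin(b)^5 - 24.2583*sin(b)^4 + 7.2464*sin(b)^3 + 10.7676*sin(b)^2 - 3.8976*sin(b) + 0.3364)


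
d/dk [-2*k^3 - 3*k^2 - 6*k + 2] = -6*k^2 - 6*k - 6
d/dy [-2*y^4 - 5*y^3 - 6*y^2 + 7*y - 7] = -8*y^3 - 15*y^2 - 12*y + 7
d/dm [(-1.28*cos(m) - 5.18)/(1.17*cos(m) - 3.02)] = -9.9262*sin(m)/(1.17*cos(m) - 3.02)^2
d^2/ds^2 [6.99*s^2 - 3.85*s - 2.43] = 13.9800000000000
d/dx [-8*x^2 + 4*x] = 4 - 16*x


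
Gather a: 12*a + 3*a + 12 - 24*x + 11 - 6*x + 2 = 15*a - 30*x + 25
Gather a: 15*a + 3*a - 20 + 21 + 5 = 18*a + 6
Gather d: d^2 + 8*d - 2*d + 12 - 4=d^2 + 6*d + 8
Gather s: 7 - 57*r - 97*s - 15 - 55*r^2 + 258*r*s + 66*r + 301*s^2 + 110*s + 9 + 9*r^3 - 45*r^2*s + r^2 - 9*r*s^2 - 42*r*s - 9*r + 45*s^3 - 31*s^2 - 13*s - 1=9*r^3 - 54*r^2 + 45*s^3 + s^2*(270 - 9*r) + s*(-45*r^2 + 216*r)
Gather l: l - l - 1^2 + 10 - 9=0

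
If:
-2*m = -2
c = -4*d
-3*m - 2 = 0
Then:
No Solution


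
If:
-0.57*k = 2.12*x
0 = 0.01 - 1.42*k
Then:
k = 0.01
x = -0.00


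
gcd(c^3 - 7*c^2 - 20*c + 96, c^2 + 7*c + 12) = c + 4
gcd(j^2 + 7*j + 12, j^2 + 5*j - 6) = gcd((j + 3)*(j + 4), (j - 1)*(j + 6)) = 1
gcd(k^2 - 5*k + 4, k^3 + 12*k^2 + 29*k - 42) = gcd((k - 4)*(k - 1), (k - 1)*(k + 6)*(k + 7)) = k - 1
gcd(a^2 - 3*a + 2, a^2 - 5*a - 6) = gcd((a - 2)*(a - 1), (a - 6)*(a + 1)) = 1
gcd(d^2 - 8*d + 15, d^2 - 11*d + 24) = d - 3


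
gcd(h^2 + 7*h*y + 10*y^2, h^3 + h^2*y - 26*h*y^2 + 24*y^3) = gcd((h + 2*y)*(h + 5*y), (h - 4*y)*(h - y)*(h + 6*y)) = 1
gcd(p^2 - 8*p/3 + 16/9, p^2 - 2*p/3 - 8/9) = p - 4/3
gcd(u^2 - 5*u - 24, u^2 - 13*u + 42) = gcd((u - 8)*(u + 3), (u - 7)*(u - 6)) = 1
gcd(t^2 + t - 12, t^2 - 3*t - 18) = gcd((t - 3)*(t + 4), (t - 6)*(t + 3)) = 1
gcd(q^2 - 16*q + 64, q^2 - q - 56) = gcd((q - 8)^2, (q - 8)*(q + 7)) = q - 8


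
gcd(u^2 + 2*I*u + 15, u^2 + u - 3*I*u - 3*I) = u - 3*I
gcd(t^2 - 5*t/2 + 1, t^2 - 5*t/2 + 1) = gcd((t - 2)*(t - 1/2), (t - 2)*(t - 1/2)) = t^2 - 5*t/2 + 1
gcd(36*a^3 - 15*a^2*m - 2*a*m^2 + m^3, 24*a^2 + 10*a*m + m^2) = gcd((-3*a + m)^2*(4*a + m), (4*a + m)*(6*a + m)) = 4*a + m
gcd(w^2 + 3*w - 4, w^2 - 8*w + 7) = w - 1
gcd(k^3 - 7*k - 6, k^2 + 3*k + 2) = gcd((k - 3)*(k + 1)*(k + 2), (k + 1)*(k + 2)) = k^2 + 3*k + 2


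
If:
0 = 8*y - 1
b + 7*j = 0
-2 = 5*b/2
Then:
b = -4/5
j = 4/35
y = 1/8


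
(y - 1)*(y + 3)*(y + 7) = y^3 + 9*y^2 + 11*y - 21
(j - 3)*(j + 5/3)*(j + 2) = j^3 + 2*j^2/3 - 23*j/3 - 10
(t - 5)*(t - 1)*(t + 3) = t^3 - 3*t^2 - 13*t + 15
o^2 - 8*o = o*(o - 8)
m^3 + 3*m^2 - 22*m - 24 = (m - 4)*(m + 1)*(m + 6)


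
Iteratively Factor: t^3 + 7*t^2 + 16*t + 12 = (t + 2)*(t^2 + 5*t + 6) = (t + 2)*(t + 3)*(t + 2)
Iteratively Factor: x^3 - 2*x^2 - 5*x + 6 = (x + 2)*(x^2 - 4*x + 3) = (x - 1)*(x + 2)*(x - 3)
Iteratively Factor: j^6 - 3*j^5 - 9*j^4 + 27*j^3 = (j)*(j^5 - 3*j^4 - 9*j^3 + 27*j^2) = j^2*(j^4 - 3*j^3 - 9*j^2 + 27*j) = j^2*(j - 3)*(j^3 - 9*j) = j^2*(j - 3)*(j + 3)*(j^2 - 3*j) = j^2*(j - 3)^2*(j + 3)*(j)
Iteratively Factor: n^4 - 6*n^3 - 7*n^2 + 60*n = (n + 3)*(n^3 - 9*n^2 + 20*n) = (n - 5)*(n + 3)*(n^2 - 4*n) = n*(n - 5)*(n + 3)*(n - 4)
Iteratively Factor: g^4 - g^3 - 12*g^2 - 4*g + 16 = (g - 4)*(g^3 + 3*g^2 - 4) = (g - 4)*(g + 2)*(g^2 + g - 2) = (g - 4)*(g + 2)^2*(g - 1)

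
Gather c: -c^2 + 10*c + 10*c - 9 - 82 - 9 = -c^2 + 20*c - 100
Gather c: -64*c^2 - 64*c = -64*c^2 - 64*c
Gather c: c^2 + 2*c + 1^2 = c^2 + 2*c + 1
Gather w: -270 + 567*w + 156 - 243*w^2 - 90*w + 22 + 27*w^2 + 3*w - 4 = -216*w^2 + 480*w - 96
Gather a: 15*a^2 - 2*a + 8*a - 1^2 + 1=15*a^2 + 6*a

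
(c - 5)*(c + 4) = c^2 - c - 20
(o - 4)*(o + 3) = o^2 - o - 12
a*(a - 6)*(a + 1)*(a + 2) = a^4 - 3*a^3 - 16*a^2 - 12*a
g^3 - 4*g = g*(g - 2)*(g + 2)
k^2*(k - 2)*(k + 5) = k^4 + 3*k^3 - 10*k^2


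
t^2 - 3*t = t*(t - 3)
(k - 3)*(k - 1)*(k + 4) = k^3 - 13*k + 12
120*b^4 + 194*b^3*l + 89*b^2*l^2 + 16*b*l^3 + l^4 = (b + l)*(4*b + l)*(5*b + l)*(6*b + l)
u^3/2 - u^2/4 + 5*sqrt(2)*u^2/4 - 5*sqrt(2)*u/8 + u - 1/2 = (u/2 + sqrt(2))*(u - 1/2)*(u + sqrt(2)/2)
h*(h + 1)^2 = h^3 + 2*h^2 + h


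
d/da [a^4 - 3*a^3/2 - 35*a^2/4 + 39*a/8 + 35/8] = 4*a^3 - 9*a^2/2 - 35*a/2 + 39/8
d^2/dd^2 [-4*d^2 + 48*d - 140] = -8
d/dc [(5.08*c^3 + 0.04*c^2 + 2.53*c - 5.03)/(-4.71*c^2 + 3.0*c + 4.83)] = (-23.9268*c^4 + 30.48*c^3 + 85.6455*c^2 - 46.9962*c + 27.3099)/(22.1841*c^4 - 28.26*c^3 - 36.4986*c^2 + 28.98*c + 23.3289)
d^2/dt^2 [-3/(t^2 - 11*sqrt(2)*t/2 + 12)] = 12*(4*t^2 - 22*sqrt(2)*t - (4*t - 11*sqrt(2))^2 + 48)/(2*t^2 - 11*sqrt(2)*t + 24)^3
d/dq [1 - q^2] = -2*q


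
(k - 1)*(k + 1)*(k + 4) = k^3 + 4*k^2 - k - 4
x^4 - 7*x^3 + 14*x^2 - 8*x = x*(x - 4)*(x - 2)*(x - 1)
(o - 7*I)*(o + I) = o^2 - 6*I*o + 7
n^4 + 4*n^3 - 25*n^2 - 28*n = n*(n - 4)*(n + 1)*(n + 7)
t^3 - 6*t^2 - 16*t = t*(t - 8)*(t + 2)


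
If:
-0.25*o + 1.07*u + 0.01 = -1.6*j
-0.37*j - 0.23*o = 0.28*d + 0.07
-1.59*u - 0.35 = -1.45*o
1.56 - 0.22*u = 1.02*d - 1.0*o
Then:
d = 0.01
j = 1.05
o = -2.00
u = -2.05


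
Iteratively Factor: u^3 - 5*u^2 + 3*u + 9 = (u - 3)*(u^2 - 2*u - 3) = (u - 3)*(u + 1)*(u - 3)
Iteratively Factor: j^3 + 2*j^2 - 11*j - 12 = (j - 3)*(j^2 + 5*j + 4) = (j - 3)*(j + 4)*(j + 1)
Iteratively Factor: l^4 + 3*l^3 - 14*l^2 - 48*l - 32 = (l + 1)*(l^3 + 2*l^2 - 16*l - 32) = (l - 4)*(l + 1)*(l^2 + 6*l + 8) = (l - 4)*(l + 1)*(l + 4)*(l + 2)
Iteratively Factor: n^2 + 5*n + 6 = (n + 3)*(n + 2)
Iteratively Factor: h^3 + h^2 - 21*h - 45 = (h - 5)*(h^2 + 6*h + 9) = (h - 5)*(h + 3)*(h + 3)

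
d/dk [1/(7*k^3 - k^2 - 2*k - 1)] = (-21*k^2 + 2*k + 2)/(-7*k^3 + k^2 + 2*k + 1)^2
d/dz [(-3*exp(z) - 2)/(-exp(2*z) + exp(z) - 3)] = (-(2*exp(z) - 1)*(3*exp(z) + 2) + 3*exp(2*z) - 3*exp(z) + 9)*exp(z)/(exp(2*z) - exp(z) + 3)^2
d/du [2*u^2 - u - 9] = 4*u - 1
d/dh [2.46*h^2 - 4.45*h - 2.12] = 4.92*h - 4.45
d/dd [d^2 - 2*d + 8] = 2*d - 2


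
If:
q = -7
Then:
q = -7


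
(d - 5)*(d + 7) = d^2 + 2*d - 35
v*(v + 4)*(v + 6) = v^3 + 10*v^2 + 24*v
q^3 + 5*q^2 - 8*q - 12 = (q - 2)*(q + 1)*(q + 6)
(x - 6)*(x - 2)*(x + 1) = x^3 - 7*x^2 + 4*x + 12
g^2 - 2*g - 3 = (g - 3)*(g + 1)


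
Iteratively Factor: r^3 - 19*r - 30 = (r + 2)*(r^2 - 2*r - 15) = (r + 2)*(r + 3)*(r - 5)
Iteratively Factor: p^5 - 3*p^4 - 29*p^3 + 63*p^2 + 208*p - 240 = (p - 5)*(p^4 + 2*p^3 - 19*p^2 - 32*p + 48) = (p - 5)*(p - 4)*(p^3 + 6*p^2 + 5*p - 12) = (p - 5)*(p - 4)*(p + 4)*(p^2 + 2*p - 3) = (p - 5)*(p - 4)*(p + 3)*(p + 4)*(p - 1)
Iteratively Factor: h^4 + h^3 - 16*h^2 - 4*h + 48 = (h + 4)*(h^3 - 3*h^2 - 4*h + 12) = (h - 3)*(h + 4)*(h^2 - 4) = (h - 3)*(h + 2)*(h + 4)*(h - 2)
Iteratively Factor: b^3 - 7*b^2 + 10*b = (b - 2)*(b^2 - 5*b) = b*(b - 2)*(b - 5)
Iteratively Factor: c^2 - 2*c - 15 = (c + 3)*(c - 5)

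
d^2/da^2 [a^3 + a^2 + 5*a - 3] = 6*a + 2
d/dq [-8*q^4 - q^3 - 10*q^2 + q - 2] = -32*q^3 - 3*q^2 - 20*q + 1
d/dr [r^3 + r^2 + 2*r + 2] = 3*r^2 + 2*r + 2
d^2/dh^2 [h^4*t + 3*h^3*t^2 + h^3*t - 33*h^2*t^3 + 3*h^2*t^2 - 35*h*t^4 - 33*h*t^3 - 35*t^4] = 6*t*(2*h^2 + 3*h*t + h - 11*t^2 + t)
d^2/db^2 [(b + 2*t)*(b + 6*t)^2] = 6*b + 28*t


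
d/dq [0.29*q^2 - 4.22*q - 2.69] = 0.58*q - 4.22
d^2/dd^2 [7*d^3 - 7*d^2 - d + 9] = 42*d - 14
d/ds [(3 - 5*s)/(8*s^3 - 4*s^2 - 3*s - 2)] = (80*s^3 - 92*s^2 + 24*s + 19)/(64*s^6 - 64*s^5 - 32*s^4 - 8*s^3 + 25*s^2 + 12*s + 4)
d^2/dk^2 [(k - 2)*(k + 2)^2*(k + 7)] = 12*k^2 + 54*k + 20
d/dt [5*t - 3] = 5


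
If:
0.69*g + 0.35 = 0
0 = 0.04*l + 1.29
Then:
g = -0.51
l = -32.25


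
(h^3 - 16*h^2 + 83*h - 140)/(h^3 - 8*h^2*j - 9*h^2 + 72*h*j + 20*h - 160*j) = (h - 7)/(h - 8*j)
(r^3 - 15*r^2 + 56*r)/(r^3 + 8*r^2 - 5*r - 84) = r*(r^2 - 15*r + 56)/(r^3 + 8*r^2 - 5*r - 84)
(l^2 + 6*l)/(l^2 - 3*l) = (l + 6)/(l - 3)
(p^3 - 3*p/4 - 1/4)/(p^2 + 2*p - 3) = (p^2 + p + 1/4)/(p + 3)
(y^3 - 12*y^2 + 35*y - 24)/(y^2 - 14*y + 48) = (y^2 - 4*y + 3)/(y - 6)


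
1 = 1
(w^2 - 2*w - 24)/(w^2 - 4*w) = (w^2 - 2*w - 24)/(w*(w - 4))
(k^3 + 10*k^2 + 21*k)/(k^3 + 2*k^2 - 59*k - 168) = k/(k - 8)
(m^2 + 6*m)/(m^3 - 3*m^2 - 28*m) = (m + 6)/(m^2 - 3*m - 28)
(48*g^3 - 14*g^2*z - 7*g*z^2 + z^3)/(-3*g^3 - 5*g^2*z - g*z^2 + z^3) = (-48*g^3 + 14*g^2*z + 7*g*z^2 - z^3)/(3*g^3 + 5*g^2*z + g*z^2 - z^3)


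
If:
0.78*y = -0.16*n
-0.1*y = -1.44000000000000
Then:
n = -70.20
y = 14.40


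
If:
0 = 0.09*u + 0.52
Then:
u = -5.78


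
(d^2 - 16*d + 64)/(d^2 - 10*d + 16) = (d - 8)/(d - 2)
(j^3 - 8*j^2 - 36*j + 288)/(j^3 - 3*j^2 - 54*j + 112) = (j^2 - 36)/(j^2 + 5*j - 14)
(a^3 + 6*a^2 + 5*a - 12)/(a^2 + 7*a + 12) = a - 1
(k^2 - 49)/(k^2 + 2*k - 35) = (k - 7)/(k - 5)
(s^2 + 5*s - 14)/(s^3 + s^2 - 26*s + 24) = (s^2 + 5*s - 14)/(s^3 + s^2 - 26*s + 24)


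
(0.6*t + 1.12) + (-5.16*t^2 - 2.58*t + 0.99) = -5.16*t^2 - 1.98*t + 2.11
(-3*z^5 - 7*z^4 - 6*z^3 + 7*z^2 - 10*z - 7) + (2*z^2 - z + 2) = -3*z^5 - 7*z^4 - 6*z^3 + 9*z^2 - 11*z - 5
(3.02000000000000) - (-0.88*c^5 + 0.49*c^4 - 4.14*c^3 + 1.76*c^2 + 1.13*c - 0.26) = 0.88*c^5 - 0.49*c^4 + 4.14*c^3 - 1.76*c^2 - 1.13*c + 3.28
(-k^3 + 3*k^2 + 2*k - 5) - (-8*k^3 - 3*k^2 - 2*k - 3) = 7*k^3 + 6*k^2 + 4*k - 2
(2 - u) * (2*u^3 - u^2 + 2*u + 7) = -2*u^4 + 5*u^3 - 4*u^2 - 3*u + 14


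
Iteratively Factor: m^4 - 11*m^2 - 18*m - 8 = (m + 2)*(m^3 - 2*m^2 - 7*m - 4) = (m + 1)*(m + 2)*(m^2 - 3*m - 4) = (m + 1)^2*(m + 2)*(m - 4)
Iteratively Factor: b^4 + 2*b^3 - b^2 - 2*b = (b)*(b^3 + 2*b^2 - b - 2) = b*(b - 1)*(b^2 + 3*b + 2) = b*(b - 1)*(b + 2)*(b + 1)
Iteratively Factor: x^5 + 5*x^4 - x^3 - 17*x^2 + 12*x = (x)*(x^4 + 5*x^3 - x^2 - 17*x + 12) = x*(x - 1)*(x^3 + 6*x^2 + 5*x - 12) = x*(x - 1)^2*(x^2 + 7*x + 12) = x*(x - 1)^2*(x + 4)*(x + 3)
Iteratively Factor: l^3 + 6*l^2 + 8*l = (l + 4)*(l^2 + 2*l) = (l + 2)*(l + 4)*(l)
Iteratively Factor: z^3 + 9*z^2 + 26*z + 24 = (z + 2)*(z^2 + 7*z + 12) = (z + 2)*(z + 4)*(z + 3)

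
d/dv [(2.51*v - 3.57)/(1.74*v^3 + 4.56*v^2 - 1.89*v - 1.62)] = (-8.7348*v^3 + 7.1898*v^2 + 32.5584*v - 10.8135)/(3.0276*v^6 + 15.8688*v^5 + 14.2164*v^4 - 22.8744*v^3 - 11.2023*v^2 + 6.1236*v + 2.6244)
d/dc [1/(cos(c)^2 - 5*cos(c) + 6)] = (2*cos(c) - 5)*sin(c)/(cos(c)^2 - 5*cos(c) + 6)^2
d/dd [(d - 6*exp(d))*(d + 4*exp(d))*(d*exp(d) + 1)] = (d + 1)*(d - 6*exp(d))*(d + 4*exp(d))*exp(d) + (d - 6*exp(d))*(d*exp(d) + 1)*(4*exp(d) + 1) - (d + 4*exp(d))*(d*exp(d) + 1)*(6*exp(d) - 1)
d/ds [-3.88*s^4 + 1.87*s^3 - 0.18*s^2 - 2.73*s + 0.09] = -15.52*s^3 + 5.61*s^2 - 0.36*s - 2.73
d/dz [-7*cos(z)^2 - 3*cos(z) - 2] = (14*cos(z) + 3)*sin(z)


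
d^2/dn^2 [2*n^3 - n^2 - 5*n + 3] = 12*n - 2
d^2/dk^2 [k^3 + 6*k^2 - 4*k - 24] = 6*k + 12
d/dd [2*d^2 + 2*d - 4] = 4*d + 2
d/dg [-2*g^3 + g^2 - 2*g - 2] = -6*g^2 + 2*g - 2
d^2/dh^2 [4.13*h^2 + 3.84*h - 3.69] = 8.26000000000000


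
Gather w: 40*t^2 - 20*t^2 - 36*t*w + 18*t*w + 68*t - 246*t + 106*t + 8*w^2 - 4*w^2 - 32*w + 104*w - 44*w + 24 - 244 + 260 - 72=20*t^2 - 72*t + 4*w^2 + w*(28 - 18*t) - 32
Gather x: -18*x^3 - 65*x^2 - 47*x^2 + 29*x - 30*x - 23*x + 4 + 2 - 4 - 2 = -18*x^3 - 112*x^2 - 24*x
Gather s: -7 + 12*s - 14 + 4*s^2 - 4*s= 4*s^2 + 8*s - 21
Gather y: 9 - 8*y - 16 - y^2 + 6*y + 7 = -y^2 - 2*y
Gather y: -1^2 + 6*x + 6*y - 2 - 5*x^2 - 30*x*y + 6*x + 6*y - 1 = -5*x^2 + 12*x + y*(12 - 30*x) - 4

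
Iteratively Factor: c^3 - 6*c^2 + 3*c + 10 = (c - 5)*(c^2 - c - 2) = (c - 5)*(c + 1)*(c - 2)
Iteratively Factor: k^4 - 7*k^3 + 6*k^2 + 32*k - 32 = (k - 4)*(k^3 - 3*k^2 - 6*k + 8) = (k - 4)*(k + 2)*(k^2 - 5*k + 4) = (k - 4)*(k - 1)*(k + 2)*(k - 4)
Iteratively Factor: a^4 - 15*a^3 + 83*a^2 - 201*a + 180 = (a - 5)*(a^3 - 10*a^2 + 33*a - 36) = (a - 5)*(a - 3)*(a^2 - 7*a + 12) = (a - 5)*(a - 4)*(a - 3)*(a - 3)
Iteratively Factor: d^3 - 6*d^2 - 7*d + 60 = (d - 4)*(d^2 - 2*d - 15) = (d - 4)*(d + 3)*(d - 5)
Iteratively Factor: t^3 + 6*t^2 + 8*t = (t + 4)*(t^2 + 2*t) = (t + 2)*(t + 4)*(t)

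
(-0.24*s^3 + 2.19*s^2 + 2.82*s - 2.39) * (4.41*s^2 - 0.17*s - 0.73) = -1.0584*s^5 + 9.6987*s^4 + 12.2391*s^3 - 12.618*s^2 - 1.6523*s + 1.7447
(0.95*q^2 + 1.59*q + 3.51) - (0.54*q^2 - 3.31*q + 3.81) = 0.41*q^2 + 4.9*q - 0.3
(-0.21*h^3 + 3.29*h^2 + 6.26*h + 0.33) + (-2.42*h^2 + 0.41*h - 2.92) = -0.21*h^3 + 0.87*h^2 + 6.67*h - 2.59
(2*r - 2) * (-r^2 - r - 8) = -2*r^3 - 14*r + 16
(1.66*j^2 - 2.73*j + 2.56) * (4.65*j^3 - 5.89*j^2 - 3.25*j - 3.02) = 7.719*j^5 - 22.4719*j^4 + 22.5887*j^3 - 11.2191*j^2 - 0.0754000000000001*j - 7.7312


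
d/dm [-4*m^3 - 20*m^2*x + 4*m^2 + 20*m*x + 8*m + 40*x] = -12*m^2 - 40*m*x + 8*m + 20*x + 8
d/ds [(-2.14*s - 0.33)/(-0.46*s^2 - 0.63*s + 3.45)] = (0.9844*s^2 + 1.3482*s - (0.92*s + 0.63)*(2.14*s + 0.33) - 7.383)/(0.46*s^2 + 0.63*s - 3.45)^2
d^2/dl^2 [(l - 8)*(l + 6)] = 2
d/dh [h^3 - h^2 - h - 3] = 3*h^2 - 2*h - 1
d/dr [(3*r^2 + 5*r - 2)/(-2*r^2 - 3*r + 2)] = 1/(4*r^2 - 4*r + 1)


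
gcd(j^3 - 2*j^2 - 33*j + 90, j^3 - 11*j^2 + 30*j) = j - 5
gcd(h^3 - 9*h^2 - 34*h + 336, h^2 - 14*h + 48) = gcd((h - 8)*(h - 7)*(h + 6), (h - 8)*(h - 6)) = h - 8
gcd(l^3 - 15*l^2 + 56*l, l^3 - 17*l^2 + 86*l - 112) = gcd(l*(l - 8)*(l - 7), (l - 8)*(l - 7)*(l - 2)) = l^2 - 15*l + 56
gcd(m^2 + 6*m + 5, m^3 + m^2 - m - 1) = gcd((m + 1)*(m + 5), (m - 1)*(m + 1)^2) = m + 1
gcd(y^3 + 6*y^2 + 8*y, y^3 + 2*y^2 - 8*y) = y^2 + 4*y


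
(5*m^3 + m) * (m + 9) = 5*m^4 + 45*m^3 + m^2 + 9*m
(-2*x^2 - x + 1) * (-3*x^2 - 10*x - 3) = 6*x^4 + 23*x^3 + 13*x^2 - 7*x - 3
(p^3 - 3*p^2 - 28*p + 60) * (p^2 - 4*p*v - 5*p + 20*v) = p^5 - 4*p^4*v - 8*p^4 + 32*p^3*v - 13*p^3 + 52*p^2*v + 200*p^2 - 800*p*v - 300*p + 1200*v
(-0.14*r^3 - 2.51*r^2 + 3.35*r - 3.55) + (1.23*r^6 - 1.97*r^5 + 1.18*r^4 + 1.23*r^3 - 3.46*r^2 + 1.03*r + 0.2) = 1.23*r^6 - 1.97*r^5 + 1.18*r^4 + 1.09*r^3 - 5.97*r^2 + 4.38*r - 3.35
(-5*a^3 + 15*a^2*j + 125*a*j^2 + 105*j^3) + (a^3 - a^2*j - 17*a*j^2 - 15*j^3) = -4*a^3 + 14*a^2*j + 108*a*j^2 + 90*j^3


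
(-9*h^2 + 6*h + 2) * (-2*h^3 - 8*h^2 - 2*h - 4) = 18*h^5 + 60*h^4 - 34*h^3 + 8*h^2 - 28*h - 8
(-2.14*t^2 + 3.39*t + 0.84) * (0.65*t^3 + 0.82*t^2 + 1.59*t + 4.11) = -1.391*t^5 + 0.4487*t^4 - 0.0768000000000004*t^3 - 2.7165*t^2 + 15.2685*t + 3.4524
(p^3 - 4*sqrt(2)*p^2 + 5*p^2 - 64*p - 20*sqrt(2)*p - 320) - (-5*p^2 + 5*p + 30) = p^3 - 4*sqrt(2)*p^2 + 10*p^2 - 69*p - 20*sqrt(2)*p - 350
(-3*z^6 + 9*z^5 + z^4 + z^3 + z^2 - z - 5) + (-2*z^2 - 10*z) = -3*z^6 + 9*z^5 + z^4 + z^3 - z^2 - 11*z - 5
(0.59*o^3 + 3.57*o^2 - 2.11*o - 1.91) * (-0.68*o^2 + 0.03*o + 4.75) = -0.4012*o^5 - 2.4099*o^4 + 4.3444*o^3 + 18.193*o^2 - 10.0798*o - 9.0725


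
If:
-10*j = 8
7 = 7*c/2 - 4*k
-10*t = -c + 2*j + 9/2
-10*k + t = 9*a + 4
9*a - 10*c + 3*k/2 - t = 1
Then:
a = 231889/251100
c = 158/279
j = -4/5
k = -350/279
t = -6511/27900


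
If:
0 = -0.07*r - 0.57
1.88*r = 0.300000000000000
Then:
No Solution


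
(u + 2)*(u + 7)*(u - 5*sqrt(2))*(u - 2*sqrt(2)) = u^4 - 7*sqrt(2)*u^3 + 9*u^3 - 63*sqrt(2)*u^2 + 34*u^2 - 98*sqrt(2)*u + 180*u + 280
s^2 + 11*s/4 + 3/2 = (s + 3/4)*(s + 2)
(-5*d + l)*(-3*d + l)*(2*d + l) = 30*d^3 - d^2*l - 6*d*l^2 + l^3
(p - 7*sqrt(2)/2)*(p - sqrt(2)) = p^2 - 9*sqrt(2)*p/2 + 7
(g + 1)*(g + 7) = g^2 + 8*g + 7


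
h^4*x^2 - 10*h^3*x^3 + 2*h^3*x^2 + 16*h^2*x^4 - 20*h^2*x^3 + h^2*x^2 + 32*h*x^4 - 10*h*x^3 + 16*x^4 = (h - 8*x)*(h - 2*x)*(h*x + x)^2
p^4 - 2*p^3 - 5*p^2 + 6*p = p*(p - 3)*(p - 1)*(p + 2)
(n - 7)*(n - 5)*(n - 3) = n^3 - 15*n^2 + 71*n - 105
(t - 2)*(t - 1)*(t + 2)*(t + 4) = t^4 + 3*t^3 - 8*t^2 - 12*t + 16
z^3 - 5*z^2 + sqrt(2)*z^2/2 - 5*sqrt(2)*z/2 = z*(z - 5)*(z + sqrt(2)/2)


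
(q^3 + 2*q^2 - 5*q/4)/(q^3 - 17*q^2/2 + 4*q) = (q + 5/2)/(q - 8)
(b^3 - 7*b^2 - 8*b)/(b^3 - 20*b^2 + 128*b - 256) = b*(b + 1)/(b^2 - 12*b + 32)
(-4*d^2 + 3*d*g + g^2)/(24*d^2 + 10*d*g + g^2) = (-d + g)/(6*d + g)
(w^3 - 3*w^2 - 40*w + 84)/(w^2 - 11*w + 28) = (w^2 + 4*w - 12)/(w - 4)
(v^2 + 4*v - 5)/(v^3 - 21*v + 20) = 1/(v - 4)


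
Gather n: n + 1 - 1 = n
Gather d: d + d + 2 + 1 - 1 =2*d + 2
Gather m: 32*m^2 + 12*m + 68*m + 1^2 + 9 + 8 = 32*m^2 + 80*m + 18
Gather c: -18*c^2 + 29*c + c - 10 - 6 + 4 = -18*c^2 + 30*c - 12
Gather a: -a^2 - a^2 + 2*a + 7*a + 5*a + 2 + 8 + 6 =-2*a^2 + 14*a + 16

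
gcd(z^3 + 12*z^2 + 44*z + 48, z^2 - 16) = z + 4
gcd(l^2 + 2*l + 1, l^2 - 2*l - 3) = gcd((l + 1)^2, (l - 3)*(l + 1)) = l + 1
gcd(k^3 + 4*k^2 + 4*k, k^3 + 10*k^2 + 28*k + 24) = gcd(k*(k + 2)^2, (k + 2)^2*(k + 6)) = k^2 + 4*k + 4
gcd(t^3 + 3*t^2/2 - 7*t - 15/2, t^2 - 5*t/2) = t - 5/2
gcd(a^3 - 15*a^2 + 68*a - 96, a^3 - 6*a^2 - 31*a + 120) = a^2 - 11*a + 24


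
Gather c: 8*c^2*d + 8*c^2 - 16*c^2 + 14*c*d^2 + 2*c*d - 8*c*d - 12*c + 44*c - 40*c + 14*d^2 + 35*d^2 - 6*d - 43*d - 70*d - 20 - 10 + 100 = c^2*(8*d - 8) + c*(14*d^2 - 6*d - 8) + 49*d^2 - 119*d + 70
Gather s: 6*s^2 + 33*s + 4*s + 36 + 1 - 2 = 6*s^2 + 37*s + 35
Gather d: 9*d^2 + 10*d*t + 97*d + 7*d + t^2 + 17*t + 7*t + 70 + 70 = 9*d^2 + d*(10*t + 104) + t^2 + 24*t + 140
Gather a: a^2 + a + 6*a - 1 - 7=a^2 + 7*a - 8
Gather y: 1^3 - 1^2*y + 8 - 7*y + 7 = 16 - 8*y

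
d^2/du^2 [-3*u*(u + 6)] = -6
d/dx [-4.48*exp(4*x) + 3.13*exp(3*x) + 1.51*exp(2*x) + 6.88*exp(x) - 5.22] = (-17.92*exp(3*x) + 9.39*exp(2*x) + 3.02*exp(x) + 6.88)*exp(x)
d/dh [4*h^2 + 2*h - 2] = 8*h + 2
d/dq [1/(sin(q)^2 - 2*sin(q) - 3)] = 2*(1 - sin(q))*cos(q)/((sin(q) - 3)^2*(sin(q) + 1)^2)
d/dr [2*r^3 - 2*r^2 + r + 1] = 6*r^2 - 4*r + 1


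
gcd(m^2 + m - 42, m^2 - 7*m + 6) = m - 6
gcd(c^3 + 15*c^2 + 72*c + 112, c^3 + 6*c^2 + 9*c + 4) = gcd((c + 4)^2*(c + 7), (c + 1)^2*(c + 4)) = c + 4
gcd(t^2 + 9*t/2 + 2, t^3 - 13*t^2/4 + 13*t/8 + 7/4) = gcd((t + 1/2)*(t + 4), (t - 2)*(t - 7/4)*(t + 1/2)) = t + 1/2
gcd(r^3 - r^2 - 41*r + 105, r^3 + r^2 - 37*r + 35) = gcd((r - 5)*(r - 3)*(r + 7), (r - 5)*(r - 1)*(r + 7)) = r^2 + 2*r - 35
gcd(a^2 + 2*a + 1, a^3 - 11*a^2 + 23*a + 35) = a + 1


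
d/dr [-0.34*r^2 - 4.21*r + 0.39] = -0.68*r - 4.21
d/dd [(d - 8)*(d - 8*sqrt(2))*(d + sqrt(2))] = 3*d^2 - 14*sqrt(2)*d - 16*d - 16 + 56*sqrt(2)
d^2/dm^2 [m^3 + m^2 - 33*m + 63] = 6*m + 2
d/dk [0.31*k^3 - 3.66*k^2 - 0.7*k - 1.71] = 0.93*k^2 - 7.32*k - 0.7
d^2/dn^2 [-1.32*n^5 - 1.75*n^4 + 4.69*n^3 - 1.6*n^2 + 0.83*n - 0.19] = -26.4*n^3 - 21.0*n^2 + 28.14*n - 3.2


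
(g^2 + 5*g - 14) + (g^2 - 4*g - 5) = 2*g^2 + g - 19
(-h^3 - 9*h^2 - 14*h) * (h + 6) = -h^4 - 15*h^3 - 68*h^2 - 84*h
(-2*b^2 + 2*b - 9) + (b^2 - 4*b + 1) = -b^2 - 2*b - 8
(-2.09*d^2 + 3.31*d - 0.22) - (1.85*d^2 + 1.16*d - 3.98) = -3.94*d^2 + 2.15*d + 3.76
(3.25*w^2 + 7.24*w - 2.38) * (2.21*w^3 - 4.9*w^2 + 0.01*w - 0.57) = 7.1825*w^5 + 0.0753999999999984*w^4 - 40.7033*w^3 + 9.8819*w^2 - 4.1506*w + 1.3566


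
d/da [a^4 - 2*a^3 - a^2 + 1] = 2*a*(2*a^2 - 3*a - 1)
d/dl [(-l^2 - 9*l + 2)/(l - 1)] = (-l^2 + 2*l + 7)/(l^2 - 2*l + 1)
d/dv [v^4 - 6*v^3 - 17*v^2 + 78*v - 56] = 4*v^3 - 18*v^2 - 34*v + 78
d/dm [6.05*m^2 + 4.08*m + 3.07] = 12.1*m + 4.08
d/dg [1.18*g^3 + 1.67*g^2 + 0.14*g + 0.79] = 3.54*g^2 + 3.34*g + 0.14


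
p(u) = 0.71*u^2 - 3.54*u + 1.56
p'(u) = 1.42*u - 3.54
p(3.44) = -2.22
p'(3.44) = 1.34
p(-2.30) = 13.46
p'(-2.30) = -6.81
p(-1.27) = 7.20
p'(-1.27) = -5.34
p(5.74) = 4.63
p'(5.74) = 4.61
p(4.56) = 0.18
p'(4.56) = 2.94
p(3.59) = -2.00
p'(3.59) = 1.56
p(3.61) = -1.97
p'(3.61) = 1.59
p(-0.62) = 4.03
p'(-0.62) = -4.42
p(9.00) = 27.21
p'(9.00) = 9.24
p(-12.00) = 146.28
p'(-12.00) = -20.58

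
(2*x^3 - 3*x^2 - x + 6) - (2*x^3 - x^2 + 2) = -2*x^2 - x + 4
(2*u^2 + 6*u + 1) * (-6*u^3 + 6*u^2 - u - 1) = -12*u^5 - 24*u^4 + 28*u^3 - 2*u^2 - 7*u - 1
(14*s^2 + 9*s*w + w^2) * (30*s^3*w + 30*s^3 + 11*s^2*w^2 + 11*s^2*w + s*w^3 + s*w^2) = 420*s^5*w + 420*s^5 + 424*s^4*w^2 + 424*s^4*w + 143*s^3*w^3 + 143*s^3*w^2 + 20*s^2*w^4 + 20*s^2*w^3 + s*w^5 + s*w^4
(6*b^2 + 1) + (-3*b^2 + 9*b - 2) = 3*b^2 + 9*b - 1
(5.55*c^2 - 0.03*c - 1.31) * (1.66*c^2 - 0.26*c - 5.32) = 9.213*c^4 - 1.4928*c^3 - 31.6928*c^2 + 0.5002*c + 6.9692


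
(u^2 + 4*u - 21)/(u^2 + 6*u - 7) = (u - 3)/(u - 1)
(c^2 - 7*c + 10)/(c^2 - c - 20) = (c - 2)/(c + 4)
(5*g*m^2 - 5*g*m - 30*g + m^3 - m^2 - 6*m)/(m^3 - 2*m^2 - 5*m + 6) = (5*g + m)/(m - 1)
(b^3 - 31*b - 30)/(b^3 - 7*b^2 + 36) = (b^2 + 6*b + 5)/(b^2 - b - 6)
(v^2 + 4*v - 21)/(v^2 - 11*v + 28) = (v^2 + 4*v - 21)/(v^2 - 11*v + 28)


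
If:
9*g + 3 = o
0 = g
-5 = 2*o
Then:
No Solution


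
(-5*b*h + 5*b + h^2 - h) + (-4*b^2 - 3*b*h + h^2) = -4*b^2 - 8*b*h + 5*b + 2*h^2 - h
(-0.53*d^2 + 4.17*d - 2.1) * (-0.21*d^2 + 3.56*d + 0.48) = 0.1113*d^4 - 2.7625*d^3 + 15.0318*d^2 - 5.4744*d - 1.008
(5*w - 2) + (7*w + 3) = 12*w + 1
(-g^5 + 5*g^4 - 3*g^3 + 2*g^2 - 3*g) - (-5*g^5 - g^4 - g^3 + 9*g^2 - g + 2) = 4*g^5 + 6*g^4 - 2*g^3 - 7*g^2 - 2*g - 2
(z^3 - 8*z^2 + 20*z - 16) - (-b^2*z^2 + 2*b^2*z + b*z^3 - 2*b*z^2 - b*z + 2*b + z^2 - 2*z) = b^2*z^2 - 2*b^2*z - b*z^3 + 2*b*z^2 + b*z - 2*b + z^3 - 9*z^2 + 22*z - 16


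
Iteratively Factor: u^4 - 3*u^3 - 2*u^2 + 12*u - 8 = (u - 2)*(u^3 - u^2 - 4*u + 4) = (u - 2)*(u - 1)*(u^2 - 4) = (u - 2)^2*(u - 1)*(u + 2)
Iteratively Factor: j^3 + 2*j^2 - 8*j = (j + 4)*(j^2 - 2*j) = j*(j + 4)*(j - 2)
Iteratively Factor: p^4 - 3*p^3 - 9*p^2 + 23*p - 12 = (p - 4)*(p^3 + p^2 - 5*p + 3) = (p - 4)*(p - 1)*(p^2 + 2*p - 3) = (p - 4)*(p - 1)^2*(p + 3)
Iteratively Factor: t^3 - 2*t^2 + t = (t - 1)*(t^2 - t) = (t - 1)^2*(t)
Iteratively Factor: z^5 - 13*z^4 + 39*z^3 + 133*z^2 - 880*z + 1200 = (z - 5)*(z^4 - 8*z^3 - z^2 + 128*z - 240) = (z - 5)*(z + 4)*(z^3 - 12*z^2 + 47*z - 60) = (z - 5)*(z - 4)*(z + 4)*(z^2 - 8*z + 15) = (z - 5)^2*(z - 4)*(z + 4)*(z - 3)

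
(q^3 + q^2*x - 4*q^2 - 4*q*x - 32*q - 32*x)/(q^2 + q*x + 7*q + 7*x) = (q^2 - 4*q - 32)/(q + 7)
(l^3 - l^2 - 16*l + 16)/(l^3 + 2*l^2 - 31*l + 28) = (l + 4)/(l + 7)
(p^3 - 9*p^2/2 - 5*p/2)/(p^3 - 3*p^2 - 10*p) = (p + 1/2)/(p + 2)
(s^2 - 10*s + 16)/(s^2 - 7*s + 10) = (s - 8)/(s - 5)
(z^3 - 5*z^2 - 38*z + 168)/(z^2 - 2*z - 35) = (z^2 + 2*z - 24)/(z + 5)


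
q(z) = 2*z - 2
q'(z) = 2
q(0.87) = -0.26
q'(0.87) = 2.00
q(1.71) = 1.42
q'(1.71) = 2.00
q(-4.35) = -10.70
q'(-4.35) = 2.00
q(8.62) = 15.24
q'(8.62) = 2.00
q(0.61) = -0.78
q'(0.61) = 2.00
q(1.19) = 0.38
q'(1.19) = 2.00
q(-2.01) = -6.02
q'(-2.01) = 2.00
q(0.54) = -0.92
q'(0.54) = 2.00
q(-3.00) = -8.00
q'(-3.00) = 2.00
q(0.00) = -2.00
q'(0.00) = 2.00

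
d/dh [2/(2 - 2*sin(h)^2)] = 2*sin(h)/cos(h)^3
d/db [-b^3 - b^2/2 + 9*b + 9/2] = -3*b^2 - b + 9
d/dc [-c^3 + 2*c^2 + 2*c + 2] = -3*c^2 + 4*c + 2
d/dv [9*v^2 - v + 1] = 18*v - 1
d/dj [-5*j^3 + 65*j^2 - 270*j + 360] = -15*j^2 + 130*j - 270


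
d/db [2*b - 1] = 2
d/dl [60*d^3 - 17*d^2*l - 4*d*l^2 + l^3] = -17*d^2 - 8*d*l + 3*l^2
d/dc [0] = 0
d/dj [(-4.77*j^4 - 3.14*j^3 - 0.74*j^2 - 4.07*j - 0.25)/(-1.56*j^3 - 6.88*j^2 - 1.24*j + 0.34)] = (7.4412*j^6 + 65.6352*j^5 + 38.1932*j^4 - 11.3984*j^3 - 31.4568*j^2 - 3.9432*j - 1.6938)/(2.4336*j^6 + 21.4656*j^5 + 51.2032*j^4 + 16.0016*j^3 - 3.1408*j^2 - 0.8432*j + 0.1156)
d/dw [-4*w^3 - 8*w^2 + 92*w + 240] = -12*w^2 - 16*w + 92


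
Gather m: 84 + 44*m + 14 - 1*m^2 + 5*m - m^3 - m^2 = -m^3 - 2*m^2 + 49*m + 98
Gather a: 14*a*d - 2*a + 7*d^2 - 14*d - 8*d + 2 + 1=a*(14*d - 2) + 7*d^2 - 22*d + 3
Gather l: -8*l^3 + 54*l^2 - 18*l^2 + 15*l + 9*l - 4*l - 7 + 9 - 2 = -8*l^3 + 36*l^2 + 20*l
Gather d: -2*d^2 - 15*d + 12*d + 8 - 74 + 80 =-2*d^2 - 3*d + 14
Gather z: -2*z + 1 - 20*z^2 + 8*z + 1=-20*z^2 + 6*z + 2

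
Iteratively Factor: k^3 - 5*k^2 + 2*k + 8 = (k - 4)*(k^2 - k - 2) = (k - 4)*(k + 1)*(k - 2)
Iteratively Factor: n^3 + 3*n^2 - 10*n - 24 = (n - 3)*(n^2 + 6*n + 8) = (n - 3)*(n + 4)*(n + 2)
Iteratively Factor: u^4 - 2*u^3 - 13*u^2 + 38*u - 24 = (u - 2)*(u^3 - 13*u + 12) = (u - 3)*(u - 2)*(u^2 + 3*u - 4) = (u - 3)*(u - 2)*(u - 1)*(u + 4)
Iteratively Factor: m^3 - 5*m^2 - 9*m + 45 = (m + 3)*(m^2 - 8*m + 15) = (m - 5)*(m + 3)*(m - 3)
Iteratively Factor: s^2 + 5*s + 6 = (s + 2)*(s + 3)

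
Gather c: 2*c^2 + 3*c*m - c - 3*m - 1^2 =2*c^2 + c*(3*m - 1) - 3*m - 1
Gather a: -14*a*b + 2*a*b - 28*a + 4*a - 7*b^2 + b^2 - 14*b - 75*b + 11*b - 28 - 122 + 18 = a*(-12*b - 24) - 6*b^2 - 78*b - 132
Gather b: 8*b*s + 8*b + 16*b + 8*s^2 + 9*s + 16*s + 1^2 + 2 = b*(8*s + 24) + 8*s^2 + 25*s + 3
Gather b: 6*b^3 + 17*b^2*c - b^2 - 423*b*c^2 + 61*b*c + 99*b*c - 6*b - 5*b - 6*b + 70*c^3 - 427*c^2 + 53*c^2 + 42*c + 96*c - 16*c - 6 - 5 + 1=6*b^3 + b^2*(17*c - 1) + b*(-423*c^2 + 160*c - 17) + 70*c^3 - 374*c^2 + 122*c - 10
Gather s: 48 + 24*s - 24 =24*s + 24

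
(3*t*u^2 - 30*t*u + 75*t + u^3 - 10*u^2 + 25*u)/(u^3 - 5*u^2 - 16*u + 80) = (3*t*u - 15*t + u^2 - 5*u)/(u^2 - 16)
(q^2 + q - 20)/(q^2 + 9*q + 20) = (q - 4)/(q + 4)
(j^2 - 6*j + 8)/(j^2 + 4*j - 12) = (j - 4)/(j + 6)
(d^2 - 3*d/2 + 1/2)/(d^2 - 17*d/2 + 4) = (d - 1)/(d - 8)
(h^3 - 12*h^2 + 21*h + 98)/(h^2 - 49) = (h^2 - 5*h - 14)/(h + 7)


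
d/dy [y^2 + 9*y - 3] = 2*y + 9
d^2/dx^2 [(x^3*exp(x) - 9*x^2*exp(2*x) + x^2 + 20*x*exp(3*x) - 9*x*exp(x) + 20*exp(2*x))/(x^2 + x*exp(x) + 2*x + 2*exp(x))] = (-((x*exp(x) + 4*exp(x) + 2)*(x^3*exp(x) - 9*x^2*exp(2*x) + x^2 + 20*x*exp(3*x) - 9*x*exp(x) + 20*exp(2*x)) + 2*(x*exp(x) + 2*x + 3*exp(x) + 2)*(x^3*exp(x) - 18*x^2*exp(2*x) + 3*x^2*exp(x) + 60*x*exp(3*x) - 18*x*exp(2*x) - 9*x*exp(x) + 2*x + 20*exp(3*x) + 40*exp(2*x) - 9*exp(x)))*(x^2 + x*exp(x) + 2*x + 2*exp(x)) + (x^2 + x*exp(x) + 2*x + 2*exp(x))^2*(x^3*exp(x) - 36*x^2*exp(2*x) + 6*x^2*exp(x) + 180*x*exp(3*x) - 72*x*exp(2*x) - 3*x*exp(x) + 120*exp(3*x) + 62*exp(2*x) - 18*exp(x) + 2) + 2*(x*exp(x) + 2*x + 3*exp(x) + 2)^2*(x^3*exp(x) - 9*x^2*exp(2*x) + x^2 + 20*x*exp(3*x) - 9*x*exp(x) + 20*exp(2*x)))/(x^2 + x*exp(x) + 2*x + 2*exp(x))^3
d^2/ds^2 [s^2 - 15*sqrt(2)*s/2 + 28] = 2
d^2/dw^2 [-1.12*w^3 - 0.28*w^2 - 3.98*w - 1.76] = -6.72*w - 0.56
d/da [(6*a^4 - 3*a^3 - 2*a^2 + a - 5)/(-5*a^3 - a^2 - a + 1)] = (-30*a^6 - 12*a^5 - 25*a^4 + 40*a^3 - 81*a^2 - 14*a - 4)/(25*a^6 + 10*a^5 + 11*a^4 - 8*a^3 - a^2 - 2*a + 1)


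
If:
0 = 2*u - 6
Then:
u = 3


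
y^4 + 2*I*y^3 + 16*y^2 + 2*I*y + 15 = (y - 3*I)*(y - I)*(y + I)*(y + 5*I)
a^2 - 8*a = a*(a - 8)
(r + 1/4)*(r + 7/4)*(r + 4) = r^3 + 6*r^2 + 135*r/16 + 7/4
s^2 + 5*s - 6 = (s - 1)*(s + 6)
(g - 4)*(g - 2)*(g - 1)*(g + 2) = g^4 - 5*g^3 + 20*g - 16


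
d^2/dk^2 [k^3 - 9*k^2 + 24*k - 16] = 6*k - 18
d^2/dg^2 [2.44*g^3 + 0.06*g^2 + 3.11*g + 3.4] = 14.64*g + 0.12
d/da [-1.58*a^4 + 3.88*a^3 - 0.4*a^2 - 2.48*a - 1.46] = -6.32*a^3 + 11.64*a^2 - 0.8*a - 2.48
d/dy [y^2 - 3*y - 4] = 2*y - 3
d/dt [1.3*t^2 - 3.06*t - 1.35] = 2.6*t - 3.06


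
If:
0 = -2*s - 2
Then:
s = -1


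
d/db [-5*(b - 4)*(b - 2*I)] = -10*b + 20 + 10*I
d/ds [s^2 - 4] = 2*s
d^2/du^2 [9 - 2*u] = 0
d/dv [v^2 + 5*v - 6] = 2*v + 5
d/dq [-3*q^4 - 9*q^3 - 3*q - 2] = -12*q^3 - 27*q^2 - 3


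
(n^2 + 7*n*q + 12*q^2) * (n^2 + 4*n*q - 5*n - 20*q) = n^4 + 11*n^3*q - 5*n^3 + 40*n^2*q^2 - 55*n^2*q + 48*n*q^3 - 200*n*q^2 - 240*q^3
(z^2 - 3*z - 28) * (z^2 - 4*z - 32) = z^4 - 7*z^3 - 48*z^2 + 208*z + 896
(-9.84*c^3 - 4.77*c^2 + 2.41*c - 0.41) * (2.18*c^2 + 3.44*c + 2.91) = -21.4512*c^5 - 44.2482*c^4 - 39.7894*c^3 - 6.4841*c^2 + 5.6027*c - 1.1931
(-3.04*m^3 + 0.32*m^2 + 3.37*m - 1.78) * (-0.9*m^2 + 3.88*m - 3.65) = 2.736*m^5 - 12.0832*m^4 + 9.3046*m^3 + 13.5096*m^2 - 19.2069*m + 6.497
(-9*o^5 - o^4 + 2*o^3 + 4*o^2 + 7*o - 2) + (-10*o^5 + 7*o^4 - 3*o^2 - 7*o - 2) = -19*o^5 + 6*o^4 + 2*o^3 + o^2 - 4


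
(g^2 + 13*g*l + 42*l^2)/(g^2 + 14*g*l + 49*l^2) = (g + 6*l)/(g + 7*l)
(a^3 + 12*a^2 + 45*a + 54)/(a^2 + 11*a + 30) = (a^2 + 6*a + 9)/(a + 5)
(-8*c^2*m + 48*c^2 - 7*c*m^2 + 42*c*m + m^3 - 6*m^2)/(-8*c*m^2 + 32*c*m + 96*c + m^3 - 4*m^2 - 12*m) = (c + m)/(m + 2)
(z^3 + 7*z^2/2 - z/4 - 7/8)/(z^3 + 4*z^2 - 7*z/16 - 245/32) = 4*(4*z^2 - 1)/(16*z^2 + 8*z - 35)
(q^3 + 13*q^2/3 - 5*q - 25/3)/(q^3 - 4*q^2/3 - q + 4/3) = (3*q^2 + 10*q - 25)/(3*q^2 - 7*q + 4)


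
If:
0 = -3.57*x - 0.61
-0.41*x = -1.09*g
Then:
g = -0.06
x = -0.17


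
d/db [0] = 0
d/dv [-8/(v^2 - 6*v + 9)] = 16*(v - 3)/(v^2 - 6*v + 9)^2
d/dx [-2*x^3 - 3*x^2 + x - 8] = -6*x^2 - 6*x + 1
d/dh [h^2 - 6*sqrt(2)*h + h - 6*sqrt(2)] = 2*h - 6*sqrt(2) + 1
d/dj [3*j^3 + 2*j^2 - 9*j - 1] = 9*j^2 + 4*j - 9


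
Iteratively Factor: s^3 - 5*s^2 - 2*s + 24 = (s - 4)*(s^2 - s - 6) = (s - 4)*(s + 2)*(s - 3)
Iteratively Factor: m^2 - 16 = (m - 4)*(m + 4)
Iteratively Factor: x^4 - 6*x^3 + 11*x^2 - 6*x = (x)*(x^3 - 6*x^2 + 11*x - 6) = x*(x - 2)*(x^2 - 4*x + 3) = x*(x - 3)*(x - 2)*(x - 1)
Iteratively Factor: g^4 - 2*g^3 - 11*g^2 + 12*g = (g - 4)*(g^3 + 2*g^2 - 3*g) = (g - 4)*(g - 1)*(g^2 + 3*g) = (g - 4)*(g - 1)*(g + 3)*(g)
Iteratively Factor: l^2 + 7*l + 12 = (l + 3)*(l + 4)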